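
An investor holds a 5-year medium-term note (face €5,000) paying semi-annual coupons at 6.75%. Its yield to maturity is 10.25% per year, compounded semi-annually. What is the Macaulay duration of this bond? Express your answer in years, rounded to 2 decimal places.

4.27 years

Periodic yield y = 0.05125. Discount each cash flow and weight by its period:
  t   CF        PV=CF/(1+0.05125)^t    t·PV
  1       168.75       160.5232       160.5232
  2       168.75       152.6974       305.3949
  3       168.75       145.2532       435.7596
  4       168.75       138.1719       552.6876
  5       168.75       131.4358       657.1791
  6       168.75       125.0281       750.1688
  7       168.75       118.9328       832.5297
  8       168.75       113.1347       905.0774
  9       168.75       107.6192       968.5727
  10    5,168.75     3,135.6345    31,356.3453
  Σ                  4,328.4309    36,924.2383
Price P = Σ PV = 4,328.4309.
Macaulay duration = Σ(t·PV) / P = 36,924.2383 / 4,328.4309 = 8.53063 half-year periods.
In years: 8.53063 / 2 = 4.26531 years.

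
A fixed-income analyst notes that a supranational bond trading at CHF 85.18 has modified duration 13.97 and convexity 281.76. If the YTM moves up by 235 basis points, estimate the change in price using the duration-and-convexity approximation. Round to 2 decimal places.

-CHF 21.34

Duration effect: -D_mod·Δy = -13.97 × (+0.0235) = -0.328295
Convexity effect: ½·C·(Δy)² = 0.5 × 281.76 × (0.0235)² = +0.07780098
ΔP/P ≈ -0.328295 + 0.07780098 = -0.25049402
ΔP ≈ 85.18 × (-0.25049402) = -21.3370806236.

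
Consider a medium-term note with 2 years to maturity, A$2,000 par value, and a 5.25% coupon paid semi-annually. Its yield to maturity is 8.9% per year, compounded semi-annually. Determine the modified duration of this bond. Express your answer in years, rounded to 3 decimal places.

1.840 years

Periodic yield y = 0.0445. First find Macaulay duration:
  t   CF        PV=CF/(1+0.0445)^t    t·PV
  1        52.50        50.2633        50.2633
  2        52.50        48.1219        96.2437
  3        52.50        46.0717       138.2150
  4     2,052.50     1,724.4452     6,897.7807
  Σ                  1,868.9020     7,182.5027
P = 1,868.9020; Macaulay duration = 7,182.5027 / 1,868.9020 = 3.84317 half-year periods = 1.92158 years.
Modified duration = D_Mac / (1 + y) = 1.92158 / 1.0445 = 1.83972 years.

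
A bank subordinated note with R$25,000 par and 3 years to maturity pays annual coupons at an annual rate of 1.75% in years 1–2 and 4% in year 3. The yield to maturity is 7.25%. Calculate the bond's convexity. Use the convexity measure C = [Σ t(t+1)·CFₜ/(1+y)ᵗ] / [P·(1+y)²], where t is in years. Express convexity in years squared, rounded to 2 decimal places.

With y = 0.0725:
  t   CF        PV=CF/(1+0.0725)^t    t·PV        t(t+1)·PV
  1       437.50       407.9254       407.9254         815.8508
  2       437.50       380.3500       760.7001       2,282.1002
  3    26,000.00    21,075.6727    63,227.0181     252,908.0724
  Σ                 21,863.9481    64,395.6436     256,006.0234
P = 21,863.9481.
Convexity = Σ t(t+1)·PV / [P·(1+y)²] = 256,006.0234 / (21,863.9481 × 1.150256) = 10.17951.

10.18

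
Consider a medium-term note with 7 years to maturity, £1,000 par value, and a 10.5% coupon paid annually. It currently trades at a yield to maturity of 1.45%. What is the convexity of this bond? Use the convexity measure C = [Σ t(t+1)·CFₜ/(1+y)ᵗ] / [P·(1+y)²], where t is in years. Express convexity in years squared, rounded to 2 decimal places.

With y = 0.0145:
  t   CF        PV=CF/(1+0.0145)^t    t·PV        t(t+1)·PV
  1       105.00       103.4993       103.4993         206.9985
  2       105.00       102.0200       204.0399         612.1198
  3       105.00       100.5618       301.6855       1,206.7419
  4       105.00        99.1245       396.4981       1,982.4904
  5       105.00        97.7078       488.5388       2,931.2327
  6       105.00        96.3112       577.8675       4,045.0722
  7     1,105.00       999.0746     6,993.5222      55,948.1777
  Σ                  1,598.2992     9,065.6512      66,932.8332
P = 1,598.2992.
Convexity = Σ t(t+1)·PV / [P·(1+y)²] = 66,932.8332 / (1,598.2992 × 1.029210) = 40.68900.

40.69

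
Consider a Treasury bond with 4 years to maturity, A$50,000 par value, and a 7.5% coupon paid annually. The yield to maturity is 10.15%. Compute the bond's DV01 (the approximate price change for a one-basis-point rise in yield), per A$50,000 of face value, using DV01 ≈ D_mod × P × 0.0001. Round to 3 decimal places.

Periodic yield y = 0.1015.
  t   CF        PV=CF/(1+0.1015)^t    t·PV
  1     3,750.00     3,404.4485     3,404.4485
  2     3,750.00     3,090.7385     6,181.4770
  3     3,750.00     2,805.9360     8,417.8080
  4    53,750.00    36,512.4069   146,049.6276
  Σ                 45,813.5299   164,053.3612
P = 45,813.5299; D_Mac = 3.58089 yrs; D_mod = 3.25092 yrs.
DV01 ≈ 3.25092 × 45,813.5299 × 0.0001 = 14.893632.

A$14.894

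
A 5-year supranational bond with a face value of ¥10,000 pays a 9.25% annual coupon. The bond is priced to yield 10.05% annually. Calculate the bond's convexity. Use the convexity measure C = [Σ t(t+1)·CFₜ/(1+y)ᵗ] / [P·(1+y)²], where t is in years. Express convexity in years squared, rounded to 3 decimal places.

With y = 0.1005:
  t   CF        PV=CF/(1+0.1005)^t    t·PV        t(t+1)·PV
  1       925.00       840.5270       840.5270       1,681.0541
  2       925.00       763.7683     1,527.5366       4,582.6099
  3       925.00       694.0194     2,082.0581       8,328.2324
  4       925.00       630.6400     2,522.5602      12,612.8009
  5    10,925.00     6,768.1693    33,840.8463     203,045.0778
  Σ                  9,697.1240    40,813.5283     230,249.7752
P = 9,697.1240.
Convexity = Σ t(t+1)·PV / [P·(1+y)²] = 230,249.7752 / (9,697.1240 × 1.211100) = 19.60542.

19.605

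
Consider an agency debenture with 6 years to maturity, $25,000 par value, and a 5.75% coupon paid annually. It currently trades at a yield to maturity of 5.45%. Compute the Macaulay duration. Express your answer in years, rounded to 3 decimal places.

5.248 years

Periodic yield y = 0.0545. Discount each cash flow and weight by its year:
  t   CF        PV=CF/(1+0.0545)^t    t·PV
  1     1,437.50     1,363.2053     1,363.2053
  2     1,437.50     1,292.7504     2,585.5008
  3     1,437.50     1,225.9369     3,677.8106
  4     1,437.50     1,162.5764     4,650.3058
  5     1,437.50     1,102.4907     5,512.4535
  6    26,437.50    19,228.2996   115,369.7976
  Σ                 25,375.2593   133,159.0735
Price P = Σ PV = 25,375.2593.
Macaulay duration = Σ(t·PV) / P = 133,159.0735 / 25,375.2593 = 5.24759 years.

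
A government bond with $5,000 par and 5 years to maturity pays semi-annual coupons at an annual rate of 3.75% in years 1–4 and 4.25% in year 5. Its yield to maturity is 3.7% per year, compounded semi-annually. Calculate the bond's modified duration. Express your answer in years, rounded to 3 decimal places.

4.523 years

Periodic yield y = 0.0185. First find Macaulay duration:
  t   CF        PV=CF/(1+0.0185)^t    t·PV
  1        93.75        92.0471        92.0471
  2        93.75        90.3752       180.7504
  3        93.75        88.7336       266.2008
  4        93.75        87.1219       348.4874
  5        93.75        85.5394       427.6969
  6        93.75        83.9856       503.9139
  7        93.75        82.4601       577.2209
  8        93.75        80.9623       647.6987
  9       106.25        90.0906       810.8157
  10    5,106.25     4,251.0062    42,510.0622
  Σ                  5,032.3221    46,364.8941
P = 5,032.3221; Macaulay duration = 46,364.8941 / 5,032.3221 = 9.21342 half-year periods = 4.60671 years.
Modified duration = D_Mac / (1 + y) = 4.60671 / 1.0185 = 4.52303 years.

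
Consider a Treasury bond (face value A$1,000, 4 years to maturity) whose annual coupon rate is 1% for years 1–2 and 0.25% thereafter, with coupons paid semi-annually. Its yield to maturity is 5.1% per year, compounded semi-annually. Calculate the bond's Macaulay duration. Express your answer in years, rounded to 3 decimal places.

Periodic yield y = 0.0255. Discount each cash flow and weight by its period:
  t   CF        PV=CF/(1+0.0255)^t    t·PV
  1         5.00         4.8757         4.8757
  2         5.00         4.7544         9.5089
  3         5.00         4.6362        13.9086
  4         5.00         4.5209        18.0837
  5         1.25         1.1021         5.5106
  6         1.25         1.0747         6.4483
  7         1.25         1.0480         7.3360
  8     1,001.25       818.5726     6,548.5809
  Σ                    840.5847     6,614.2527
Price P = Σ PV = 840.5847.
Macaulay duration = Σ(t·PV) / P = 6,614.2527 / 840.5847 = 7.86863 half-year periods.
In years: 7.86863 / 2 = 3.93432 years.

3.934 years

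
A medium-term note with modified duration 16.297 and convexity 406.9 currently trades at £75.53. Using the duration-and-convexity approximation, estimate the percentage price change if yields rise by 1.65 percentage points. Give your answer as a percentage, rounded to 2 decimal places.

-21.35%

Duration effect: -D_mod·Δy = -16.297 × (+0.0165) = -0.2689005
Convexity effect: ½·C·(Δy)² = 0.5 × 406.9 × (0.0165)² = +0.0553892625
ΔP/P ≈ -0.2689005 + 0.0553892625 = -0.2135112375
= -21.35112375%.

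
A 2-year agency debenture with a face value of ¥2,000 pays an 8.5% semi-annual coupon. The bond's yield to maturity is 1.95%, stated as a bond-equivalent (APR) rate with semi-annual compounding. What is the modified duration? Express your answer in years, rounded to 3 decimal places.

1.871 years

Periodic yield y = 0.00975. First find Macaulay duration:
  t   CF        PV=CF/(1+0.00975)^t    t·PV
  1        85.00        84.1793        84.1793
  2        85.00        83.3664       166.7329
  3        85.00        82.5615       247.6844
  4     2,085.00     2,005.6291     8,022.5162
  Σ                  2,255.7362     8,521.1127
P = 2,255.7362; Macaulay duration = 8,521.1127 / 2,255.7362 = 3.77753 half-year periods = 1.88877 years.
Modified duration = D_Mac / (1 + y) = 1.88877 / 1.00975 = 1.87053 years.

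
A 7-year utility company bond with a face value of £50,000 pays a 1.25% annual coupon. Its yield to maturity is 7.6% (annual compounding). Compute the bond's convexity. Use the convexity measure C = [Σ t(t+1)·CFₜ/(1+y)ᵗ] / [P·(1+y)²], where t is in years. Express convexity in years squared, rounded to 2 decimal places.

With y = 0.076:
  t   CF        PV=CF/(1+0.076)^t    t·PV        t(t+1)·PV
  1       625.00       580.8550       580.8550       1,161.7100
  2       625.00       539.8281     1,079.6562       3,238.9685
  3       625.00       501.6990     1,505.0969       6,020.3876
  4       625.00       466.2630     1,865.0519       9,325.2595
  5       625.00       433.3299     2,166.6495      12,999.8971
  6       625.00       402.7230     2,416.3378      16,914.3643
  7    50,625.00    30,316.5053   212,215.5370   1,697,724.2962
  Σ                 33,241.2032   221,829.1843   1,747,384.8833
P = 33,241.2032.
Convexity = Σ t(t+1)·PV / [P·(1+y)²] = 1,747,384.8833 / (33,241.2032 × 1.157776) = 45.40329.

45.40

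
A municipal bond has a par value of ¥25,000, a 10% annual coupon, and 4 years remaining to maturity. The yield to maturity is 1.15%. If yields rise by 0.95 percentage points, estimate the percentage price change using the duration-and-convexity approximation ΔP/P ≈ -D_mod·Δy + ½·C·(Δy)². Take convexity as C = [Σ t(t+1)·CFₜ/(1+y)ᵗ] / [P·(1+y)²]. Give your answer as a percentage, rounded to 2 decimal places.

With y = 0.0115:
  t   CF        PV=CF/(1+0.0115)^t    t·PV        t(t+1)·PV
  1     2,500.00     2,471.5769     2,471.5769       4,943.1537
  2     2,500.00     2,443.4769     4,886.9538      14,660.8613
  3     2,500.00     2,415.6964     7,247.0891      28,988.3565
  4    27,500.00    26,270.5488   105,082.1952     525,410.9760
  Σ                 33,601.2989   119,687.8149     574,003.3475
P = 33,601.2989; D_Mac = 3.56200 yrs; D_mod = 3.52150 yrs; C = 16.69654.
Duration effect: -3.52150 × (+0.0095) = -0.033454
Convexity effect: 0.5 × 16.69654 × (0.0095)² = +0.0007534
ΔP/P ≈ -0.033454 + 0.0007534 = -0.032701 = -3.2701%.

-3.27%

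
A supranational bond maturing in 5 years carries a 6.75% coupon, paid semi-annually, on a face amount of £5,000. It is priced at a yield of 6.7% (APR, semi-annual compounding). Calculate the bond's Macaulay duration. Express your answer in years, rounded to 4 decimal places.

Periodic yield y = 0.0335. Discount each cash flow and weight by its period:
  t   CF        PV=CF/(1+0.0335)^t    t·PV
  1       168.75       163.2801       163.2801
  2       168.75       157.9875       315.9751
  3       168.75       152.8665       458.5995
  4       168.75       147.9115       591.6459
  5       168.75       143.1171       715.5853
  6       168.75       138.4780       830.8682
  7       168.75       133.9894       937.9257
  8       168.75       129.6462     1,037.1699
  9       168.75       125.4439     1,128.9949
  10    5,168.75     3,717.7546    37,177.5458
  Σ                  5,010.4748    43,357.5904
Price P = Σ PV = 5,010.4748.
Macaulay duration = Σ(t·PV) / P = 43,357.5904 / 5,010.4748 = 8.65339 half-year periods.
In years: 8.65339 / 2 = 4.32669 years.

4.3267 years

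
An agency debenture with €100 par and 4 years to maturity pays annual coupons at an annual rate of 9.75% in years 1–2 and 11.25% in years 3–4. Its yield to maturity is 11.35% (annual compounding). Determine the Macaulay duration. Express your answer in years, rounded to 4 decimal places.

Periodic yield y = 0.1135. Discount each cash flow and weight by its year:
  t   CF        PV=CF/(1+0.1135)^t    t·PV
  1         9.75         8.7562         8.7562
  2         9.75         7.8636        15.7273
  3        11.25         8.1486        24.4457
  4       111.25        72.3668       289.4670
  Σ                     97.1352       338.3963
Price P = Σ PV = 97.1352.
Macaulay duration = Σ(t·PV) / P = 338.3963 / 97.1352 = 3.48377 years.

3.4838 years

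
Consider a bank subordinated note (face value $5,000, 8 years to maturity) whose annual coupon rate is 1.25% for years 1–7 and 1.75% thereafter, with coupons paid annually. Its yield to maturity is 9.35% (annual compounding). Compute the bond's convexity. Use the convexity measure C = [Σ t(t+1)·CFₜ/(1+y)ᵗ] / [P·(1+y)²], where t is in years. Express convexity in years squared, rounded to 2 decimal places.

With y = 0.0935:
  t   CF        PV=CF/(1+0.0935)^t    t·PV        t(t+1)·PV
  1        62.50        57.1559        57.1559         114.3118
  2        62.50        52.2688       104.5376         313.6127
  3        62.50        47.7995       143.3986         573.5944
  4        62.50        43.7124       174.8497         874.2484
  5        62.50        39.9748       199.8739       1,199.2434
  6        62.50        36.5567       219.3404       1,535.3825
  7        62.50        33.4309       234.0165       1,872.1323
  8     5,087.50     2,488.5944    19,908.7554     179,178.7983
  Σ                  2,799.4935    21,041.9279     185,661.3239
P = 2,799.4935.
Convexity = Σ t(t+1)·PV / [P·(1+y)²] = 185,661.3239 / (2,799.4935 × 1.195742) = 55.46313.

55.46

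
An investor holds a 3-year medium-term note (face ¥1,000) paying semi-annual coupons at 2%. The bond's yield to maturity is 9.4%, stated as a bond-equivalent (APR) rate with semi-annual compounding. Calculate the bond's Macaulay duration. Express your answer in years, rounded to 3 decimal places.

Periodic yield y = 0.047. Discount each cash flow and weight by its period:
  t   CF        PV=CF/(1+0.047)^t    t·PV
  1        10.00         9.5511         9.5511
  2        10.00         9.1223        18.2447
  3        10.00         8.7128        26.1385
  4        10.00         8.3217        33.2869
  5        10.00         7.9482        39.7408
  6     1,010.00       766.7279     4,600.3676
  Σ                    810.3841     4,727.3296
Price P = Σ PV = 810.3841.
Macaulay duration = Σ(t·PV) / P = 4,727.3296 / 810.3841 = 5.83344 half-year periods.
In years: 5.83344 / 2 = 2.91672 years.

2.917 years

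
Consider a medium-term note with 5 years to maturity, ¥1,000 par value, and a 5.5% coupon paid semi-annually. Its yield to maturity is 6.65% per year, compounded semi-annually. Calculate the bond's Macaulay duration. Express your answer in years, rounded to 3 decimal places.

4.422 years

Periodic yield y = 0.03325. Discount each cash flow and weight by its period:
  t   CF        PV=CF/(1+0.03325)^t    t·PV
  1        27.50        26.6150        26.6150
  2        27.50        25.7586        51.5172
  3        27.50        24.9297        74.7890
  4        27.50        24.1274        96.5097
  5        27.50        23.3510       116.7550
  6        27.50        22.5996       135.5974
  7        27.50        21.8723       153.1062
  8        27.50        21.1685       169.3477
  9        27.50        20.4873       184.3854
  10    1,027.50       740.8456     7,408.4557
  Σ                    951.7549     8,417.0785
Price P = Σ PV = 951.7549.
Macaulay duration = Σ(t·PV) / P = 8,417.0785 / 951.7549 = 8.84375 half-year periods.
In years: 8.84375 / 2 = 4.42187 years.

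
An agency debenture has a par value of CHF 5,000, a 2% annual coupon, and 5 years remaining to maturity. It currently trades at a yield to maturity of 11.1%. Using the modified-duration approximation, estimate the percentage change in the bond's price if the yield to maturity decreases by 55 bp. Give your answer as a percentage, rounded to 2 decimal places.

Periodic yield y = 0.111. Modified duration first:
  t   CF        PV=CF/(1+0.111)^t    t·PV
  1       100.00        90.0090        90.0090
  2       100.00        81.0162       162.0324
  3       100.00        72.9219       218.7656
  4       100.00        65.6363       262.5450
  5     5,100.00     3,013.0052    15,065.0260
  Σ                  3,322.5885    15,798.3780
P = 3,322.5885; D_Mac = 4.75484 yrs; D_mod = 4.75484/(1+0.111) = 4.27978 yrs.
ΔP/P ≈ -D_mod · Δy = -4.27978 × (-0.0055) = +0.023539 = +2.3539%.

+2.35%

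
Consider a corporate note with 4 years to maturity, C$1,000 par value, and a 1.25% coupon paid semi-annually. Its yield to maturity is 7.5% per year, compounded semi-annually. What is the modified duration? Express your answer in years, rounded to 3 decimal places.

3.759 years

Periodic yield y = 0.0375. First find Macaulay duration:
  t   CF        PV=CF/(1+0.0375)^t    t·PV
  1         6.25         6.0241         6.0241
  2         6.25         5.8064        11.6127
  3         6.25         5.5965        16.7895
  4         6.25         5.3942        21.5768
  5         6.25         5.1992        25.9962
  6         6.25         5.0113        30.0679
  7         6.25         4.8302        33.8113
  8     1,006.25       749.5508     5,996.4061
  Σ                    787.4126     6,142.2845
P = 787.4126; Macaulay duration = 6,142.2845 / 787.4126 = 7.80059 half-year periods = 3.90030 years.
Modified duration = D_Mac / (1 + y) = 3.90030 / 1.0375 = 3.75932 years.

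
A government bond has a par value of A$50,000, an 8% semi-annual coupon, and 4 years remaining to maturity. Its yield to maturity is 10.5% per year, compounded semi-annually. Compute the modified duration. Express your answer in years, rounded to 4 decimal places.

Periodic yield y = 0.0525. First find Macaulay duration:
  t   CF        PV=CF/(1+0.0525)^t    t·PV
  1     2,000.00     1,900.2375     1,900.2375
  2     2,000.00     1,805.4513     3,610.9027
  3     2,000.00     1,715.3932     5,146.1796
  4     2,000.00     1,629.8273     6,519.3090
  5     2,000.00     1,548.5295     7,742.6473
  6     2,000.00     1,471.2869     8,827.7214
  7     2,000.00     1,397.8973     9,785.2811
  8    52,000.00    34,532.3797   276,259.0376
  Σ                 46,001.0027   319,791.3162
P = 46,001.0027; Macaulay duration = 319,791.3162 / 46,001.0027 = 6.95183 half-year periods = 3.47592 years.
Modified duration = D_Mac / (1 + y) = 3.47592 / 1.0525 = 3.30253 years.

3.3025 years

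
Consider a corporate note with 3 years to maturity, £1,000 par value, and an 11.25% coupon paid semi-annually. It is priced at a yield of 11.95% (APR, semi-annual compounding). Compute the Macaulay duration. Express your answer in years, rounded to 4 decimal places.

2.6241 years

Periodic yield y = 0.05975. Discount each cash flow and weight by its period:
  t   CF        PV=CF/(1+0.05975)^t    t·PV
  1        56.25        53.0786        53.0786
  2        56.25        50.0859       100.1718
  3        56.25        47.2620       141.7861
  4        56.25        44.5973       178.3893
  5        56.25        42.0829       210.4144
  6     1,056.25       745.6691     4,474.0148
  Σ                    982.7758     5,157.8550
Price P = Σ PV = 982.7758.
Macaulay duration = Σ(t·PV) / P = 5,157.8550 / 982.7758 = 5.24825 half-year periods.
In years: 5.24825 / 2 = 2.62413 years.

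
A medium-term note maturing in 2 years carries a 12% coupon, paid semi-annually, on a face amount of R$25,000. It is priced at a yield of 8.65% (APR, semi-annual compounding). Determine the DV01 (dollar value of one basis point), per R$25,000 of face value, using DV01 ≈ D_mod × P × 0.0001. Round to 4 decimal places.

R$4.6797

Periodic yield y = 0.04325.
  t   CF        PV=CF/(1+0.04325)^t    t·PV
  1     1,500.00     1,437.8145     1,437.8145
  2     1,500.00     1,378.2071     2,756.4141
  3     1,500.00     1,321.0708     3,963.2123
  4    26,500.00    22,371.3556    89,485.4223
  Σ                 26,508.4479    97,642.8632
P = 26,508.4479; D_Mac = 3.68346 half-year periods = 1.84173 yrs; D_mod = 1.76538 yrs.
DV01 ≈ 1.76538 × 26,508.4479 × 0.0001 = 4.679744.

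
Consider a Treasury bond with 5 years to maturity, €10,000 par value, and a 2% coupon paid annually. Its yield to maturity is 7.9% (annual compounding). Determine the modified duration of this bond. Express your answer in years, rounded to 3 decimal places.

Periodic yield y = 0.079. First find Macaulay duration:
  t   CF        PV=CF/(1+0.079)^t    t·PV
  1       200.00       185.3568       185.3568
  2       200.00       171.7857       343.5715
  3       200.00       159.2083       477.6249
  4       200.00       147.5517       590.2068
  5    10,200.00     6,974.1767    34,870.8836
  Σ                  7,638.0793    36,467.6436
P = 7,638.0793; Macaulay duration = 36,467.6436 / 7,638.0793 = 4.77445 years.
Modified duration = D_Mac / (1 + y) = 4.77445 / 1.079 = 4.42489 years.

4.425 years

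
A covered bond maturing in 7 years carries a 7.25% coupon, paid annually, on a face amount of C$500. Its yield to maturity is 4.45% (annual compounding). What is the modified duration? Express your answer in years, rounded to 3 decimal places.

5.586 years

Periodic yield y = 0.0445. First find Macaulay duration:
  t   CF        PV=CF/(1+0.0445)^t    t·PV
  1        36.25        34.7056        34.7056
  2        36.25        33.2270        66.4540
  3        36.25        31.8114        95.4342
  4        36.25        30.4561       121.8244
  5        36.25        29.1585       145.7927
  6        36.25        27.9163       167.4976
  7       536.25       395.3741     2,767.6186
  Σ                    582.6490     3,399.3270
P = 582.6490; Macaulay duration = 3,399.3270 / 582.6490 = 5.83426 years.
Modified duration = D_Mac / (1 + y) = 5.83426 / 1.0445 = 5.58570 years.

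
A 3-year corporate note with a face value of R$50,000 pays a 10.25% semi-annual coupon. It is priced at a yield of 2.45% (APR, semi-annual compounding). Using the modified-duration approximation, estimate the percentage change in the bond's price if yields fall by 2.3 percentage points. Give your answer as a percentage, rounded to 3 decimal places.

+6.123%

Periodic yield y = 0.01225. Modified duration first:
  t   CF        PV=CF/(1+0.01225)^t    t·PV
  1     2,562.50     2,531.4893     2,531.4893
  2     2,562.50     2,500.8538     5,001.7076
  3     2,562.50     2,470.5891     7,411.7672
  4     2,562.50     2,440.6906     9,762.7625
  5     2,562.50     2,411.1540    12,055.7699
  6    52,562.50    48,859.5317   293,157.1905
  Σ                 61,214.3085   329,920.6870
P = 61,214.3085; D_Mac = 5.38960 half-year periods = 2.69480 yrs; D_mod = 2.69480/(1+0.01225) = 2.66219 yrs.
ΔP/P ≈ -D_mod · Δy = -2.66219 × (-0.023) = +0.061230 = +6.1230%.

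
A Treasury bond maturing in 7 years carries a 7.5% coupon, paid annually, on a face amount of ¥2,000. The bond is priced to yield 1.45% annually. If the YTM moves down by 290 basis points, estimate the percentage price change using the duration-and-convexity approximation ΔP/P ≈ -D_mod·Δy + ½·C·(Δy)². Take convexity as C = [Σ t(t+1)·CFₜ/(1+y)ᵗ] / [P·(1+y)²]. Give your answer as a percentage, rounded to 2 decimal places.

+18.73%

With y = 0.0145:
  t   CF        PV=CF/(1+0.0145)^t    t·PV        t(t+1)·PV
  1       150.00       147.8561       147.8561         295.7122
  2       150.00       145.7428       291.4856         874.4569
  3       150.00       143.6597       430.9792       1,723.9170
  4       150.00       141.6065       566.4258       2,832.1291
  5       150.00       139.5825       697.9125       4,187.4753
  6       150.00       137.5875       825.5249       5,778.6746
  7     2,150.00     1,943.9008    13,607.3057     108,858.4453
  Σ                  2,799.9359    16,567.4899     124,550.8103
P = 2,799.9359; D_Mac = 5.91710 yrs; D_mod = 5.83252 yrs; C = 43.22096.
Duration effect: -5.83252 × (-0.029) = +0.169143
Convexity effect: 0.5 × 43.22096 × (-0.029)² = +0.0181744
ΔP/P ≈ +0.169143 + 0.0181744 = +0.187318 = +18.7318%.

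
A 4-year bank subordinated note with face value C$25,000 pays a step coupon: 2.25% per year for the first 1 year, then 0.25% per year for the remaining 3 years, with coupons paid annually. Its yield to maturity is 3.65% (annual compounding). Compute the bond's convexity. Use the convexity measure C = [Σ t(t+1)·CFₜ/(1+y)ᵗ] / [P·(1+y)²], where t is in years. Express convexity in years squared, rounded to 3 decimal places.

18.157

With y = 0.0365:
  t   CF        PV=CF/(1+0.0365)^t    t·PV        t(t+1)·PV
  1       562.50       542.6918       542.6918       1,085.3835
  2        62.50        58.1757       116.3513         349.0540
  3        62.50        56.1270       168.3811         673.5244
  4    25,062.50    21,714.3665    86,857.4661     434,287.3306
  Σ                 22,371.3610    87,684.8903     436,395.2925
P = 22,371.3610.
Convexity = Σ t(t+1)·PV / [P·(1+y)²] = 436,395.2925 / (22,371.3610 × 1.074332) = 18.15721.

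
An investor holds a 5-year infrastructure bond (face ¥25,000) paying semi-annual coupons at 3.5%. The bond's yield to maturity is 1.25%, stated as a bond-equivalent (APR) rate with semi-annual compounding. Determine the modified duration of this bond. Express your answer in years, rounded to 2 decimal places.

4.62 years

Periodic yield y = 0.00625. First find Macaulay duration:
  t   CF        PV=CF/(1+0.00625)^t    t·PV
  1       437.50       434.7826       434.7826
  2       437.50       432.0821       864.1642
  3       437.50       429.3984     1,288.1951
  4       437.50       426.7313     1,706.9251
  5       437.50       424.0808     2,120.4039
  6       437.50       421.4467     2,528.6804
  7       437.50       418.8291     2,931.8034
  8       437.50       416.2276     3,329.8211
  9       437.50       413.6424     3,722.7813
  10   25,437.50    23,900.9681   239,009.6813
  Σ                 27,718.1891   257,937.2384
P = 27,718.1891; Macaulay duration = 257,937.2384 / 27,718.1891 = 9.30570 half-year periods = 4.65285 years.
Modified duration = D_Mac / (1 + y) = 4.65285 / 1.00625 = 4.62395 years.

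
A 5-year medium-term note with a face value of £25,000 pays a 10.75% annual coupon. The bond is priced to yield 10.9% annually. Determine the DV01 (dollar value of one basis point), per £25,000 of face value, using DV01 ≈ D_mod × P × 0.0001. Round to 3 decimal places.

Periodic yield y = 0.109.
  t   CF        PV=CF/(1+0.109)^t    t·PV
  1     2,687.50     2,423.3544     2,423.3544
  2     2,687.50     2,185.1708     4,370.3415
  3     2,687.50     1,970.3974     5,911.1923
  4     2,687.50     1,776.7335     7,106.9340
  5    27,687.50    16,505.3984    82,526.9922
  Σ                 24,861.0545   102,338.8144
P = 24,861.0545; D_Mac = 4.11643 yrs; D_mod = 3.71184 yrs.
DV01 ≈ 3.71184 × 24,861.0545 × 0.0001 = 9.228027.

£9.228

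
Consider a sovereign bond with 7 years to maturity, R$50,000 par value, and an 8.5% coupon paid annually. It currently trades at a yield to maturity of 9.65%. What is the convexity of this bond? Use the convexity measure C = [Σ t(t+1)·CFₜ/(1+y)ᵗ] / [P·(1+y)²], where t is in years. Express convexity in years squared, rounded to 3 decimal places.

With y = 0.0965:
  t   CF        PV=CF/(1+0.0965)^t    t·PV        t(t+1)·PV
  1     4,250.00     3,875.9690     3,875.9690       7,751.9380
  2     4,250.00     3,534.8554     7,069.7109      21,209.1327
  3     4,250.00     3,223.7624     9,671.2871      38,685.1485
  4     4,250.00     2,940.0478    11,760.1911      58,800.9553
  5     4,250.00     2,681.3021    13,406.5106      80,439.0633
  6     4,250.00     2,445.3280    14,671.9678     102,703.7744
  7    54,250.00    28,466.8420   199,267.8938   1,594,143.1503
  Σ                 47,168.1066   259,723.5302   1,903,733.1624
P = 47,168.1066.
Convexity = Σ t(t+1)·PV / [P·(1+y)²] = 1,903,733.1624 / (47,168.1066 × 1.202312) = 33.56915.

33.569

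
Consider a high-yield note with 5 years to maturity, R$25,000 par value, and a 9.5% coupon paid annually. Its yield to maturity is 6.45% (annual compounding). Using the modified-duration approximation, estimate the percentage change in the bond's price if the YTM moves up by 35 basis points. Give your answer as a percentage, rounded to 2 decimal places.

Periodic yield y = 0.0645. Modified duration first:
  t   CF        PV=CF/(1+0.0645)^t    t·PV
  1     2,375.00     2,231.0944     2,231.0944
  2     2,375.00     2,095.9083     4,191.8166
  3     2,375.00     1,968.9134     5,906.7402
  4     2,375.00     1,849.6133     7,398.4534
  5    27,375.00    20,027.4566   100,137.2829
  Σ                 28,172.9861   119,865.3876
P = 28,172.9861; D_Mac = 4.25462 yrs; D_mod = 4.25462/(1+0.0645) = 3.99683 yrs.
ΔP/P ≈ -D_mod · Δy = -3.99683 × (+0.0035) = -0.013989 = -1.3989%.

-1.40%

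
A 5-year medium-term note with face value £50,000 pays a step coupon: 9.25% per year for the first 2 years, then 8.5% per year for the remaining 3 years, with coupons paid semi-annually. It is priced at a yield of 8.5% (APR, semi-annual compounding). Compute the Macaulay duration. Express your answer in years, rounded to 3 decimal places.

Periodic yield y = 0.0425. Discount each cash flow and weight by its period:
  t   CF        PV=CF/(1+0.0425)^t    t·PV
  1     2,312.50     2,218.2254     2,218.2254
  2     2,312.50     2,127.7942     4,255.5883
  3     2,312.50     2,041.0496     6,123.1487
  4     2,312.50     1,957.8413     7,831.3652
  5     2,125.00     1,725.7529     8,628.7646
  6     2,125.00     1,655.3985     9,932.3909
  7     2,125.00     1,587.9122    11,115.3855
  8     2,125.00     1,523.1772    12,185.4175
  9     2,125.00     1,461.0812    13,149.7311
  10   52,125.00    34,378.3819   343,783.8188
  Σ                 50,676.6144   419,223.8360
Price P = Σ PV = 50,676.6144.
Macaulay duration = Σ(t·PV) / P = 419,223.8360 / 50,676.6144 = 8.27253 half-year periods.
In years: 8.27253 / 2 = 4.13627 years.

4.136 years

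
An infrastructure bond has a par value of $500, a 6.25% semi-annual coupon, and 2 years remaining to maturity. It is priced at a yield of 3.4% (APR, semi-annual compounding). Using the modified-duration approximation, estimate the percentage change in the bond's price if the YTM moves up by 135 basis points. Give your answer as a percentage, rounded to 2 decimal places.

Periodic yield y = 0.017. Modified duration first:
  t   CF        PV=CF/(1+0.017)^t    t·PV
  1       15.625        15.3638        15.3638
  2       15.625        15.1070        30.2140
  3       15.625        14.8545        44.5634
  4      515.625       482.0035     1,928.0138
  Σ                    527.3287     2,018.1551
P = 527.3287; D_Mac = 3.82713 half-year periods = 1.91356 yrs; D_mod = 1.91356/(1+0.017) = 1.88158 yrs.
ΔP/P ≈ -D_mod · Δy = -1.88158 × (+0.0135) = -0.025401 = -2.5401%.

-2.54%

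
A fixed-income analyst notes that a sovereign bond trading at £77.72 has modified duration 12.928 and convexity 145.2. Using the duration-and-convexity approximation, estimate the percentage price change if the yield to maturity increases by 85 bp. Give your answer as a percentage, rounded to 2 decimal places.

-10.46%

Duration effect: -D_mod·Δy = -12.928 × (+0.0085) = -0.109888
Convexity effect: ½·C·(Δy)² = 0.5 × 145.2 × (0.0085)² = +0.00524535
ΔP/P ≈ -0.109888 + 0.00524535 = -0.10464265
= -10.464265%.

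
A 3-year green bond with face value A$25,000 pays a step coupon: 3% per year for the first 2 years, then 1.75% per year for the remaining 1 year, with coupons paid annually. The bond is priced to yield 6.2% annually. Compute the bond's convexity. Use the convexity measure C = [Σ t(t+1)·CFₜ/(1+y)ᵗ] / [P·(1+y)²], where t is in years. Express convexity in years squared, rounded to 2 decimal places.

With y = 0.062:
  t   CF        PV=CF/(1+0.062)^t    t·PV        t(t+1)·PV
  1       750.00       706.2147       706.2147       1,412.4294
  2       750.00       664.9856     1,329.9712       3,989.9135
  3    25,437.50    21,237.3770    63,712.1310     254,848.5238
  Σ                 22,608.5773    65,748.3168     260,250.8667
P = 22,608.5773.
Convexity = Σ t(t+1)·PV / [P·(1+y)²] = 260,250.8667 / (22,608.5773 × 1.127844) = 10.20634.

10.21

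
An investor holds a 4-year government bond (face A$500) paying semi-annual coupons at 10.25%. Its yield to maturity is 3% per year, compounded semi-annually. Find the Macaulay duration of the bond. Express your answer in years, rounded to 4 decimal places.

3.4601 years

Periodic yield y = 0.015. Discount each cash flow and weight by its period:
  t   CF        PV=CF/(1+0.015)^t    t·PV
  1       25.625        25.2463        25.2463
  2       25.625        24.8732        49.7464
  3       25.625        24.5056        73.5169
  4       25.625        24.1435        96.5739
  5       25.625        23.7867       118.9334
  6       25.625        23.4351       140.6109
  7       25.625        23.0888       161.6217
  8      525.625       466.6032     3,732.8253
  Σ                    635.6824     4,399.0746
Price P = Σ PV = 635.6824.
Macaulay duration = Σ(t·PV) / P = 4,399.0746 / 635.6824 = 6.92024 half-year periods.
In years: 6.92024 / 2 = 3.46012 years.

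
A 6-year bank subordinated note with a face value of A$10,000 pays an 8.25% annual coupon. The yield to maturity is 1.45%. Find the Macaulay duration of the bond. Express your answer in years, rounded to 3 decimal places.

5.138 years

Periodic yield y = 0.0145. Discount each cash flow and weight by its year:
  t   CF        PV=CF/(1+0.0145)^t    t·PV
  1       825.00       813.2085       813.2085
  2       825.00       801.5855     1,603.1710
  3       825.00       790.1286     2,370.3859
  4       825.00       778.8355     3,115.3420
  5       825.00       767.7038     3,838.5190
  6    10,825.00     9,929.2306    59,575.3836
  Σ                 13,880.6925    71,316.0099
Price P = Σ PV = 13,880.6925.
Macaulay duration = Σ(t·PV) / P = 71,316.0099 / 13,880.6925 = 5.13778 years.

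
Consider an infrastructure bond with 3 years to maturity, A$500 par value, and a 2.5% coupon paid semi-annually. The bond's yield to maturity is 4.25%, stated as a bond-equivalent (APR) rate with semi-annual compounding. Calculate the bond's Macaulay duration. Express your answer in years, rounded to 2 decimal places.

Periodic yield y = 0.02125. Discount each cash flow and weight by its period:
  t   CF        PV=CF/(1+0.02125)^t    t·PV
  1         6.25         6.1200         6.1200
  2         6.25         5.9926        11.9852
  3         6.25         5.8679        17.6037
  4         6.25         5.7458        22.9833
  5         6.25         5.6263        28.1313
  6       506.25       446.2442     2,677.4654
  Σ                    475.5968     2,764.2889
Price P = Σ PV = 475.5968.
Macaulay duration = Σ(t·PV) / P = 2,764.2889 / 475.5968 = 5.81225 half-year periods.
In years: 5.81225 / 2 = 2.90613 years.

2.91 years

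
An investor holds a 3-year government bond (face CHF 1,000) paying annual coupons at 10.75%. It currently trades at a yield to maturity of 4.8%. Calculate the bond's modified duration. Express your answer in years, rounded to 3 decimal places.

Periodic yield y = 0.048. First find Macaulay duration:
  t   CF        PV=CF/(1+0.048)^t    t·PV
  1       107.50       102.5763       102.5763
  2       107.50        97.8782       195.7564
  3     1,107.50       962.1879     2,886.5637
  Σ                  1,162.6424     3,184.8964
P = 1,162.6424; Macaulay duration = 3,184.8964 / 1,162.6424 = 2.73936 years.
Modified duration = D_Mac / (1 + y) = 2.73936 / 1.048 = 2.61389 years.

2.614 years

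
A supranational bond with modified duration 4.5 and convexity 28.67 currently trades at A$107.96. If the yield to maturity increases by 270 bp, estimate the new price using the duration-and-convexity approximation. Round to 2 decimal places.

Duration effect: -D_mod·Δy = -4.5 × (+0.027) = -0.121500
Convexity effect: ½·C·(Δy)² = 0.5 × 28.67 × (0.027)² = +0.010450215
ΔP/P ≈ -0.121500 + 0.010450215 = -0.111049785
New price ≈ 107.96 × (1 - 0.111049785) = 95.9710652114.

A$95.97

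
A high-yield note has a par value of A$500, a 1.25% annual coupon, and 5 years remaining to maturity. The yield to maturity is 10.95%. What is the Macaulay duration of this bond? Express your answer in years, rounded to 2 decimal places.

4.84 years

Periodic yield y = 0.1095. Discount each cash flow and weight by its year:
  t   CF        PV=CF/(1+0.1095)^t    t·PV
  1         6.25         5.6332         5.6332
  2         6.25         5.0772        10.1544
  3         6.25         4.5761        13.7284
  4         6.25         4.1245        16.4980
  5       506.25       301.1123     1,505.5615
  Σ                    320.5233     1,551.5755
Price P = Σ PV = 320.5233.
Macaulay duration = Σ(t·PV) / P = 1,551.5755 / 320.5233 = 4.84076 years.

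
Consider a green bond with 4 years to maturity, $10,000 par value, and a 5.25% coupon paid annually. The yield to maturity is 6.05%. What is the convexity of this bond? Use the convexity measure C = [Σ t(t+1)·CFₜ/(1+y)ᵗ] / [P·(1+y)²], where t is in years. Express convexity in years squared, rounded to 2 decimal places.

With y = 0.0605:
  t   CF        PV=CF/(1+0.0605)^t    t·PV        t(t+1)·PV
  1       525.00       495.0495       495.0495         990.0990
  2       525.00       466.8076       933.6153       2,800.8459
  3       525.00       440.1769     1,320.5308       5,282.1233
  4    10,525.00     8,321.0746    33,284.2982     166,421.4911
  Σ                  9,723.1086    36,033.4938     175,494.5592
P = 9,723.1086.
Convexity = Σ t(t+1)·PV / [P·(1+y)²] = 175,494.5592 / (9,723.1086 × 1.124660) = 16.04860.

16.05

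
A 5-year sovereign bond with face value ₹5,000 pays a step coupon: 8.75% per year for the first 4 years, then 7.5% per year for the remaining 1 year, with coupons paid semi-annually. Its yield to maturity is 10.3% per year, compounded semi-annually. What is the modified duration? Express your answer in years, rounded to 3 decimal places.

3.917 years

Periodic yield y = 0.0515. First find Macaulay duration:
  t   CF        PV=CF/(1+0.0515)^t    t·PV
  1       218.75       208.0361       208.0361
  2       218.75       197.8470       395.6940
  3       218.75       188.1569       564.4708
  4       218.75       178.9415       715.7658
  5       218.75       170.1773       850.8866
  6       218.75       161.8424       971.0546
  7       218.75       153.9158     1,077.4104
  8       218.75       146.3773     1,171.0187
  9       187.50       119.3212     1,073.8912
  10    5,187.50     3,139.5351    31,395.3508
  Σ                  4,664.1507    38,423.5790
P = 4,664.1507; Macaulay duration = 38,423.5790 / 4,664.1507 = 8.23807 half-year periods = 4.11903 years.
Modified duration = D_Mac / (1 + y) = 4.11903 / 1.0515 = 3.91729 years.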